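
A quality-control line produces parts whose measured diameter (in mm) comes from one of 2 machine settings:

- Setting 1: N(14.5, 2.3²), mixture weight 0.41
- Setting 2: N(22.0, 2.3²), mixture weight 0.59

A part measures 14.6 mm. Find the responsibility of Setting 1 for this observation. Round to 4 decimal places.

0.9919

By Bayes' theorem, P(k | x) = π_k f_k(x) / Σ_j π_j f_j(x).
Evaluate each component's likelihood at the observed value:
  L_1 = (1/(2.3·√(2π)))·exp(−(14.6−14.5)²/(2·2.3²)) = 0.173453·exp(-0.00095) = 0.173289
  L_2 = (1/(2.3·√(2π)))·exp(−(14.6−22.0)²/(2·2.3²)) = 0.173453·exp(-5.17580) = 0.000980301
Weight by the priors:
  π_1·L_1 = 0.41 × 0.173289 = 0.0710486
  π_2·L_2 = 0.59 × 0.000980301 = 0.000578377
Sum: 0.0710486 + 0.000578377 = 0.071627
Responsibility of Setting 1: 0.0710486 / 0.071627 ≈ 0.9919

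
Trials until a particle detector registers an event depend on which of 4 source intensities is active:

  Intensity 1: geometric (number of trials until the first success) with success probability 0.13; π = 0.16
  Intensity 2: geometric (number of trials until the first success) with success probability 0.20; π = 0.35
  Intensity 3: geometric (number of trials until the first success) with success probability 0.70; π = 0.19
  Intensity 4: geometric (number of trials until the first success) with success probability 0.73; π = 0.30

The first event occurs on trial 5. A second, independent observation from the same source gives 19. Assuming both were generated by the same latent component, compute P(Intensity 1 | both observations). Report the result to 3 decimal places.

0.550

Posterior ∝ prior × likelihood, so P(k | x) ∝ P(Z=k) f_k(x); normalise over all components.
Since both observations come from the same component, the likelihood for component k is f_k(x₁)·f_k(x₂).
  L_1 = [0.13·(1−0.13)^4 = 0.13·0.572898 = 0.0744767] × [0.0105996] = 0.000789424
  L_2 = [0.20·(1−0.20)^4 = 0.20·0.4096 = 0.08192] × [0.00360288] = 0.000295148
  L_3 = [0.70·(1−0.70)^4 = 0.70·0.0081 = 0.00567] × [2.71194e-10] = 1.53767e-12
  L_4 = [0.73·(1−0.73)^4 = 0.73·0.00531441 = 0.00387952] × [4.24493e-11] = 1.64683e-13
Unnormalised posteriors:
  P(Z=1)·L_1 = 0.16 × 0.000789424 = 0.000126308
  P(Z=2)·L_2 = 0.35 × 0.000295148 = 0.000103302
  P(Z=3)·L_3 = 0.19 × 1.53767e-12 = 2.92158e-13
  P(Z=4)·L_4 = 0.30 × 1.64683e-13 = 4.94049e-14
Denominator: 0.000126308 + 0.000103302 + 2.92158e-13 + 4.94049e-14 = 0.00022961
Responsibility of Intensity 1: 0.000126308 / 0.00022961 ≈ 0.550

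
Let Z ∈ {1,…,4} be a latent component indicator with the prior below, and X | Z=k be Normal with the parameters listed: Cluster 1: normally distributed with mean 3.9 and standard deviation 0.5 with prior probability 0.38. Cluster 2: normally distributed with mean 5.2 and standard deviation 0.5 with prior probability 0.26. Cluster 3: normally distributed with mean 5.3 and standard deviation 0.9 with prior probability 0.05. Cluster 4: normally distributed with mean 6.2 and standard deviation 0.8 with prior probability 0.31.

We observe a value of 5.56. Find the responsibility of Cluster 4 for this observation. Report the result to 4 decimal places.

0.3808

Apply Bayes' rule: the posterior for each component is proportional to its prior times its likelihood at x.
Component likelihoods at x = 5.56:
  f_1 = (1/(0.5·√(2π)))·exp(−(5.56−3.9)²/(2·0.5²)) = 0.797885·exp(-5.51120) = 0.00322445
  f_2 = (1/(0.5·√(2π)))·exp(−(5.56−5.2)²/(2·0.5²)) = 0.797885·exp(-0.25920) = 0.615703
  f_3 = (1/(0.9·√(2π)))·exp(−(5.56−5.3)²/(2·0.9²)) = 0.443269·exp(-0.04173) = 0.425153
  f_4 = (1/(0.8·√(2π)))·exp(−(5.56−6.2)²/(2·0.8²)) = 0.498678·exp(-0.32000) = 0.362114
Multiply by the mixture weights:
  P(Z=1)·f_1 = 0.38 × 0.00322445 = 0.00122529
  P(Z=2)·f_2 = 0.26 × 0.615703 = 0.160083
  P(Z=3)·f_3 = 0.05 × 0.425153 = 0.0212576
  P(Z=4)·f_4 = 0.31 × 0.362114 = 0.112255
Marginal: 0.00122529 + 0.160083 + 0.0212576 + 0.112255 = 0.294821
So the posterior for Cluster 4 is 0.112255 / 0.294821 ≈ 0.3808.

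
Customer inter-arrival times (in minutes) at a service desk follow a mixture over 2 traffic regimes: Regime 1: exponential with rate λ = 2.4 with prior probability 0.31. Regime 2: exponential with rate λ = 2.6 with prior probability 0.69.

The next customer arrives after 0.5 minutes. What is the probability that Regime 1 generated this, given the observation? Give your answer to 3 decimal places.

The responsibility of component k is π_k f_k(x) divided by Σ_j π_j f_j(x).
Evaluate each component's likelihood at the observed value:
  f_1 = 2.4·e^(−2.4·0.5) = 2.4·e^(−1.2000) = 0.722866
  f_2 = 2.6·e^(−2.6·0.5) = 2.6·e^(−1.3000) = 0.708583
Multiply by the mixture weights:
  π_1·f_1 = 0.31 × 0.722866 = 0.224088
  π_2·f_2 = 0.69 × 0.708583 = 0.488922
Normaliser: 0.224088 + 0.488922 = 0.713011
P(Regime 1 | the observation) ≈ 0.314

0.314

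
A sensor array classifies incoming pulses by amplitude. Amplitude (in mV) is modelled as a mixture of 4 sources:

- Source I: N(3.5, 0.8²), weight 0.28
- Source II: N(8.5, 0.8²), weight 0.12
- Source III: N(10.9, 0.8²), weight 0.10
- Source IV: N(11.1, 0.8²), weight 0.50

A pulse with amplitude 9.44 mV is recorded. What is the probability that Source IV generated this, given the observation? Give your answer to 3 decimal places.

Apply Bayes' rule: the posterior for each component is proportional to its prior times its likelihood at x.
Component likelihoods at x = 9.44 mV:
  f_I = (1/(0.8·√(2π)))·exp(−(9.44−3.5)²/(2·0.8²)) = 0.498678·exp(-27.56531) = 5.32546e-13
  f_II = (1/(0.8·√(2π)))·exp(−(9.44−8.5)²/(2·0.8²)) = 0.498678·exp(-0.69031) = 0.250047
  f_III = (1/(0.8·√(2π)))·exp(−(9.44−10.9)²/(2·0.8²)) = 0.498678·exp(-1.66531) = 0.0943157
  f_IV = (1/(0.8·√(2π)))·exp(−(9.44−11.1)²/(2·0.8²)) = 0.498678·exp(-2.15281) = 0.0579249
Weight by the priors:
  π_I·f_I = 0.28 × 5.32546e-13 = 1.49113e-13
  π_II·f_II = 0.12 × 0.250047 = 0.0300056
  π_III·f_III = 0.10 × 0.0943157 = 0.00943157
  π_IV·f_IV = 0.50 × 0.0579249 = 0.0289625
Marginal: 1.49113e-13 + 0.0300056 + 0.00943157 + 0.0289625 = 0.0683996
Responsibility of Source IV: 0.0289625 / 0.0683996 ≈ 0.423

0.423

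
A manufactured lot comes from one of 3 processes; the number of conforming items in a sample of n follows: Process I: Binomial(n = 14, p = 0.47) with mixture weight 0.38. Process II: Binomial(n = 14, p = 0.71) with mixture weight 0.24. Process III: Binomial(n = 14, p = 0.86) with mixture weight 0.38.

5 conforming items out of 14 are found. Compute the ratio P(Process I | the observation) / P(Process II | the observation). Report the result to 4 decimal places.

45.7795

Since P(k|x) ∝ P(Z=k) f_k(x), the posterior odds are P(Z=i) f_i(x) / (P(Z=j) f_j(x)).
Component likelihoods at x = 5 conforming items out of 14:
  f_I = 0.151508
  f_II = 0.00524008
  f_III = 1.94585e-05
Posterior odds = (P(Z=I)·f_I) / (P(Z=II)·f_II) = (0.38·0.151508) / (0.24·0.00524008) = 0.0575731 / 0.00125762 ≈ 45.7795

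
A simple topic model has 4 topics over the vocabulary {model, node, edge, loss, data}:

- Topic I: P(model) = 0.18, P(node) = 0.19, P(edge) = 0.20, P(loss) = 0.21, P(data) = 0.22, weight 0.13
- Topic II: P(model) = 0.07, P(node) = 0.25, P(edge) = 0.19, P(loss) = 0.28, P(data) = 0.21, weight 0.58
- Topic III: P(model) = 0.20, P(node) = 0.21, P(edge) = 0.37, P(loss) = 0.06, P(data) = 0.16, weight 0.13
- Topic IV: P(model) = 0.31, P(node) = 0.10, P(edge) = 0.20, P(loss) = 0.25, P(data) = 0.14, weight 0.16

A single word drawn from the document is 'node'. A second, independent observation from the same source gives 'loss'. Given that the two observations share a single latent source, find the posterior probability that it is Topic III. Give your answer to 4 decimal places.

Apply Bayes' rule: the posterior for each component is proportional to its prior times its likelihood at x.
Since both observations come from the same component, the likelihood for component k is f_k(x₁)·f_k(x₂).
  p_I = [0.19] × [0.21] = 0.0399
  p_II = [0.25] × [0.28] = 0.07
  p_III = [0.21] × [0.06] = 0.0126
  p_IV = [0.1] × [0.25] = 0.025
Prior × likelihood for each component:
  P(Z=I)·p_I = 0.13 × 0.0399 = 0.005187
  P(Z=II)·p_II = 0.58 × 0.07 = 0.0406
  P(Z=III)·p_III = 0.13 × 0.0126 = 0.001638
  P(Z=IV)·p_IV = 0.16 × 0.025 = 0.004
Normaliser: 0.005187 + 0.0406 + 0.001638 + 0.004 = 0.051425
P(Topic III | x) = 0.001638 / 0.051425 ≈ 0.0319

0.0319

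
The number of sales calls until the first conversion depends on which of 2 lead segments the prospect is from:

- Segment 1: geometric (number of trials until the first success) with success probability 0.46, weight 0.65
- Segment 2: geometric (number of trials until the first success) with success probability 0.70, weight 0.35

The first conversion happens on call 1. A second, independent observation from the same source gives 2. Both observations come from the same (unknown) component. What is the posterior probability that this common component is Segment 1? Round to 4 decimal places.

P(component k | x) = π_k·f_k(x) / marginal(x), where marginal(x) = Σ_j π_j·f_j(x).
Since both observations come from the same component, the likelihood for component k is f_k(x₁)·f_k(x₂).
  L_1 = [0.46] × [0.2484] = 0.114264
  L_2 = [0.7] × [0.21] = 0.147
Unnormalised posteriors:
  π_1·L_1 = 0.65 × 0.114264 = 0.0742716
  π_2·L_2 = 0.35 × 0.147 = 0.05145
Normaliser: 0.0742716 + 0.05145 = 0.125722
Responsibility of Segment 1: 0.0742716 / 0.125722 ≈ 0.5908

0.5908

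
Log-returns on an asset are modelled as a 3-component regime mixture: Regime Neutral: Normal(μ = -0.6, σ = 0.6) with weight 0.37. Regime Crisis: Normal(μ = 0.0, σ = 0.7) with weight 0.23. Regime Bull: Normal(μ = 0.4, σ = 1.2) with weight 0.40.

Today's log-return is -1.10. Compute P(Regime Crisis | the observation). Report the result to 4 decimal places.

By Bayes' theorem, P(k | x) = π_k f_k(x) / Σ_j π_j f_j(x).
Component likelihoods at x = -1.10:
  L_Neutral = (1/(0.6·√(2π)))·exp(−(-1.10−-0.6)²/(2·0.6²)) = 0.664904·exp(-0.34722) = 0.469853
  L_Crisis = (1/(0.7·√(2π)))·exp(−(-1.10−0.0)²/(2·0.7²)) = 0.569918·exp(-1.23469) = 0.165803
  L_Bull = (1/(1.2·√(2π)))·exp(−(-1.10−0.4)²/(2·1.2²)) = 0.332452·exp(-0.78125) = 0.152208
Weight by the priors:
  π_Neutral·L_Neutral = 0.37 × 0.469853 = 0.173846
  π_Crisis·L_Crisis = 0.23 × 0.165803 = 0.0381346
  π_Bull·L_Bull = 0.40 × 0.152208 = 0.060883
Denominator: 0.173846 + 0.0381346 + 0.060883 = 0.272863
So the posterior for Regime Crisis is 0.0381346 / 0.272863 ≈ 0.1398.

0.1398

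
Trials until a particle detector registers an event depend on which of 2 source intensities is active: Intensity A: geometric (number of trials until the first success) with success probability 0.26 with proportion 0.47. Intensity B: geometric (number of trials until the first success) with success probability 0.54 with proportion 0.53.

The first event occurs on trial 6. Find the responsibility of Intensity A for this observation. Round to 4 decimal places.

Posterior ∝ prior × likelihood, so P(k | x) ∝ P(Z=k) f_k(x); normalise over all components.
Geometric probabilities:
  L_A = 0.0576942
  L_B = 0.011122
Unnormalised posteriors:
  P(Z=A)·L_A = 0.47 × 0.0576942 = 0.0271163
  P(Z=B)·L_B = 0.53 × 0.011122 = 0.00589466
Evidence: 0.0271163 + 0.00589466 = 0.0330109
Responsibility of Intensity A: 0.0271163 / 0.0330109 ≈ 0.8214

0.8214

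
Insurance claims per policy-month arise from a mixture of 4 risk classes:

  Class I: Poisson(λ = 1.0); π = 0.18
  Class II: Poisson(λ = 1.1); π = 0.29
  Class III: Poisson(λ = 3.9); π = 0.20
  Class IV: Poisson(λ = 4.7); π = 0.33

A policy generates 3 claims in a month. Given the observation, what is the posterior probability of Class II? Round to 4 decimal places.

P(component k | x) = π_k·f_k(x) / marginal(x), where marginal(x) = Σ_j π_j·f_j(x).
Evaluate each component's likelihood at the observed value:
  f_I = 0.0613132
  f_II = 0.0738419
  f_III = 0.200122
  f_IV = 0.157383
Weight by the priors:
  π_I·f_I = 0.18 × 0.0613132 = 0.0110364
  π_II·f_II = 0.29 × 0.0738419 = 0.0214142
  π_III·f_III = 0.20 × 0.200122 = 0.0400243
  π_IV·f_IV = 0.33 × 0.157383 = 0.0519364
Denominator: 0.0110364 + 0.0214142 + 0.0400243 + 0.0519364 = 0.124411
So the posterior for Class II is 0.0214142 / 0.124411 ≈ 0.1721.

0.1721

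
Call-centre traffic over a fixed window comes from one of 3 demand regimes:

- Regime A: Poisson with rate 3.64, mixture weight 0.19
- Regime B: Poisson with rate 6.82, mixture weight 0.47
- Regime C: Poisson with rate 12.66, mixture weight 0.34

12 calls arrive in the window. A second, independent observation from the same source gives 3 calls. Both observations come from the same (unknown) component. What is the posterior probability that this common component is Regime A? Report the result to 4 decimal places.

The responsibility of component k is w_k f_k(x) divided by Σ_j w_j f_j(x).
Since both observations come from the same component, the likelihood for component k is f_k(x₁)·f_k(x₂).
  p_A = [e^(−3.64)·3.64^12/12! = 0.000296516] × [0.211019] = 6.25704e-05
  p_B = [e^(−6.82)·6.82^12/12! = 0.0230774] × [0.0577183] = 0.00133199
  p_C = [e^(−12.66)·12.66^12/12! = 0.112383] × [0.00107394] = 0.000120693
Weight by the priors:
  w_A·p_A = 0.19 × 6.25704e-05 = 1.18884e-05
  w_B·p_B = 0.47 × 0.00133199 = 0.000626035
  w_C·p_C = 0.34 × 0.000120693 = 4.10355e-05
Marginal: 1.18884e-05 + 0.000626035 + 4.10355e-05 = 0.000678959
P(Regime A | x) ≈ 0.0175

0.0175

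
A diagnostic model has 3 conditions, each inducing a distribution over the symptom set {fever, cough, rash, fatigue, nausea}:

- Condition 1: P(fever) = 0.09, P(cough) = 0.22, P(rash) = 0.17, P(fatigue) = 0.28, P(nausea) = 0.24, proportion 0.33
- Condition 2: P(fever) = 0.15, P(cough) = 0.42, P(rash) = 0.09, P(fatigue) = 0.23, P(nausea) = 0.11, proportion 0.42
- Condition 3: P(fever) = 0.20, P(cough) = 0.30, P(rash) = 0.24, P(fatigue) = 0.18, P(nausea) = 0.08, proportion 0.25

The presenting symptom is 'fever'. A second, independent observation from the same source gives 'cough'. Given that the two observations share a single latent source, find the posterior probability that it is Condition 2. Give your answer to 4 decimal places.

0.5513

Apply Bayes' rule: the posterior for each component is proportional to its prior times its likelihood at x.
Since both observations come from the same component, the likelihood for component k is f_k(x₁)·f_k(x₂).
  p_1 = [P(fever | comp) = 0.09] × [0.22] = 0.0198
  p_2 = [P(fever | comp) = 0.15] × [0.42] = 0.063
  p_3 = [P(fever | comp) = 0.20] × [0.3] = 0.06
Multiply by the mixture weights:
  π_1·p_1 = 0.33 × 0.0198 = 0.006534
  π_2·p_2 = 0.42 × 0.063 = 0.02646
  π_3·p_3 = 0.25 × 0.06 = 0.015
Marginal: 0.006534 + 0.02646 + 0.015 = 0.047994
P(Condition 2 | x₁, x₂) ≈ 0.5513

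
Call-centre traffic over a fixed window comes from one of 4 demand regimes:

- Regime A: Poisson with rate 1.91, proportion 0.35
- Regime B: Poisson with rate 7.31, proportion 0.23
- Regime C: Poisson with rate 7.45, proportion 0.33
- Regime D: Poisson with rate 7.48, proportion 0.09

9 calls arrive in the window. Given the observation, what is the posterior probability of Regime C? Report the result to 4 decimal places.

0.5124

Posterior ∝ prior × likelihood, so P(k | x) ∝ w_k f_k(x); normalise over all components.
Component likelihoods at x = 9 calls:
  L_A = 0.000138049
  L_B = 0.10985
  L_C = 0.113279
  L_D = 0.11398
Weight by the priors:
  w_A·L_A = 0.35 × 0.000138049 = 4.83173e-05
  w_B·L_B = 0.23 × 0.10985 = 0.0252655
  w_C·L_C = 0.33 × 0.113279 = 0.0373821
  w_D·L_D = 0.09 × 0.11398 = 0.0102582
Marginal: 4.83173e-05 + 0.0252655 + 0.0373821 + 0.0102582 = 0.0729541
P(Regime C | x) = 0.0373821 / 0.0729541 ≈ 0.5124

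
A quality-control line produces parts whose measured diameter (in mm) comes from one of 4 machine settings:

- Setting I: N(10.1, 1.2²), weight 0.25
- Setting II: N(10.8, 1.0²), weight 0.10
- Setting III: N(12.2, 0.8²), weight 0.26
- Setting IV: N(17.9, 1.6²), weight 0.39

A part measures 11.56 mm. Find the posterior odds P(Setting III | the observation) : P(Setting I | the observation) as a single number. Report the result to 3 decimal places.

2.375

Posterior odds = (w_i f_i(x)) / (w_j f_j(x)); the normalising sum cancels.
Component likelihoods at x = 11.56 mm:
  f_I = (1/(1.2·√(2π)))·exp(−(11.56−10.1)²/(2·1.2²)) = 0.332452·exp(-0.74014) = 0.158595
  f_II = (1/(1.0·√(2π)))·exp(−(11.56−10.8)²/(2·1.0²)) = 0.398942·exp(-0.28880) = 0.298872
  f_III = (1/(0.8·√(2π)))·exp(−(11.56−12.2)²/(2·0.8²)) = 0.498678·exp(-0.32000) = 0.362114
  f_IV = (1/(1.6·√(2π)))·exp(−(11.56−17.9)²/(2·1.6²)) = 0.249339·exp(-7.85070) = 9.7112e-05
Posterior odds = (w_III·f_III) / (w_I·f_I) = (0.26·0.362114) / (0.25·0.158595) = 0.0941498 / 0.0396488 ≈ 2.375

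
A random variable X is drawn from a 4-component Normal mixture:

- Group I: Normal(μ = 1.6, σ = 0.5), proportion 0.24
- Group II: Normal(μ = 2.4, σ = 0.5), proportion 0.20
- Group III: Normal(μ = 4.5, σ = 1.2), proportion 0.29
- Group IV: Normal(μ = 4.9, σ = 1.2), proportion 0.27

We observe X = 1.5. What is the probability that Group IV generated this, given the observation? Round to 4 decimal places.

0.0072

P(component k | x) = w_k·f_k(x) / marginal(x), where marginal(x) = Σ_j w_j·f_j(x).
Evaluate each component's likelihood at the observed value:
  f_I = 0.782085
  f_II = 0.1579
  f_III = 0.0146069
  f_IV = 0.00600508
Weight by the priors:
  w_I·f_I = 0.24 × 0.782085 = 0.1877
  w_II·f_II = 0.20 × 0.1579 = 0.0315801
  w_III·f_III = 0.29 × 0.0146069 = 0.00423601
  w_IV·f_IV = 0.27 × 0.00600508 = 0.00162137
Denominator: 0.1877 + 0.0315801 + 0.00423601 + 0.00162137 = 0.225138
P(Group IV | data) ≈ 0.0072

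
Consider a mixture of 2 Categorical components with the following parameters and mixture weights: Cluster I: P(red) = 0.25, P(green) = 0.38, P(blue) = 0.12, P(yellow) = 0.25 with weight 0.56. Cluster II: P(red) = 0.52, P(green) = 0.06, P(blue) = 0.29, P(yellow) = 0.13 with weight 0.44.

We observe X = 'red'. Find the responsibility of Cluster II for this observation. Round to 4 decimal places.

0.6204

By Bayes' theorem, P(k | x) = π_k f_k(x) / Σ_j π_j f_j(x).
Component likelihoods at x = 'red':
  p_I = P(red | comp) = 0.25
  p_II = P(red | comp) = 0.52
Multiply by the mixture weights:
  π_I·p_I = 0.56 × 0.25 = 0.14
  π_II·p_II = 0.44 × 0.52 = 0.2288
Sum: 0.14 + 0.2288 = 0.3688
P(Cluster II | the observation) ≈ 0.6204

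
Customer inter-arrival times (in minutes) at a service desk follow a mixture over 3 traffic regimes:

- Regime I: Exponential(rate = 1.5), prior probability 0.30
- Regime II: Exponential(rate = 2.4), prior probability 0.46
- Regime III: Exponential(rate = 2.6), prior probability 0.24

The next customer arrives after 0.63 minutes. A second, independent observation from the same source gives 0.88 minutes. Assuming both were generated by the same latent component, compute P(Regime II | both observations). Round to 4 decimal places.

The responsibility of component k is P(Z=k) f_k(x) divided by Σ_j P(Z=j) f_j(x).
Since both observations come from the same component, the likelihood for component k is f_k(x₁)·f_k(x₂).
  L_I = [1.5·e^(−1.5·0.63) = 1.5·e^(−0.9450) = 0.583019] × [0.400703] = 0.233618
  L_II = [2.4·e^(−2.4·0.63) = 2.4·e^(−1.5120) = 0.529125] × [0.29039] = 0.153652
  L_III = [2.6·e^(−2.6·0.63) = 2.6·e^(−1.6380) = 0.505358] × [0.26382] = 0.133323
Weight by the priors:
  P(Z=I)·L_I = 0.30 × 0.233618 = 0.0700853
  P(Z=II)·L_II = 0.46 × 0.153652 = 0.0706801
  P(Z=III)·L_III = 0.24 × 0.133323 = 0.0319976
Evidence: 0.0700853 + 0.0706801 + 0.0319976 = 0.172763
Responsibility of Regime II: 0.0706801 / 0.172763 ≈ 0.4091

0.4091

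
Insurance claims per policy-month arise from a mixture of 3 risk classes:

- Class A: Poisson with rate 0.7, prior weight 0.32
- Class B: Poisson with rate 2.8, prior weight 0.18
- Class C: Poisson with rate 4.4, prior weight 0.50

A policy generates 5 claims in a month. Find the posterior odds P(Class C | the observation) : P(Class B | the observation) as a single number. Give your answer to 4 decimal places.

Only the two components matter; the odds are (π_i f_i(x)) / (π_j f_j(x)).
Component likelihoods at x = 5 claims:
  f_A = 0.000695509
  f_B = 0.0872136
  f_C = 0.168728
0.0843639 / 0.0156985 ≈ 5.3740

5.3740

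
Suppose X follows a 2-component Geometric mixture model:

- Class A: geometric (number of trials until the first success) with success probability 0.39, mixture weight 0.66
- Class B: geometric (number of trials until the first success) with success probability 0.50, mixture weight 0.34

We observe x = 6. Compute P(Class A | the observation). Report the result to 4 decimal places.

0.8036

Posterior ∝ prior × likelihood, so P(k | x) ∝ π_k f_k(x); normalise over all components.
Geometric probabilities:
  L_A = 0.39·(1−0.39)^5 = 0.39·0.0844596 = 0.0329393
  L_B = 0.50·(1−0.50)^5 = 0.50·0.03125 = 0.015625
Unnormalised posteriors:
  π_A·L_A = 0.66 × 0.0329393 = 0.0217399
  π_B·L_B = 0.34 × 0.015625 = 0.0053125
Sum: 0.0217399 + 0.0053125 = 0.0270524
P(Class A | x) ≈ 0.8036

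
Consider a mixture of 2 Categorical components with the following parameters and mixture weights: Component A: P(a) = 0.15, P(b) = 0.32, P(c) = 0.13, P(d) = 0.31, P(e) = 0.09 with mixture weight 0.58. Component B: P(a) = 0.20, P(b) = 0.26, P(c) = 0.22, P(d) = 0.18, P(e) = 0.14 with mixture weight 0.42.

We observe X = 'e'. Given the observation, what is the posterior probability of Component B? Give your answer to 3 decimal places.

0.530

The responsibility of component k is π_k f_k(x) divided by Σ_j π_j f_j(x).
Component likelihoods at x = 'e':
  L_A = 0.09
  L_B = 0.14
Multiply by the mixture weights:
  π_A·L_A = 0.58 × 0.09 = 0.0522
  π_B·L_B = 0.42 × 0.14 = 0.0588
Evidence: 0.0522 + 0.0588 = 0.111
Responsibility of Component B: 0.0588 / 0.111 ≈ 0.530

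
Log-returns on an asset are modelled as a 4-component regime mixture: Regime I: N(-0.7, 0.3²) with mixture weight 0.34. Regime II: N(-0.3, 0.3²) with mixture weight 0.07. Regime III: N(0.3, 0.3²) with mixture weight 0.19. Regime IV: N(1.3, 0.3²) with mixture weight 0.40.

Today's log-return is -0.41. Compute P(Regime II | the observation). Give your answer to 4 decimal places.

0.2256

The responsibility of component k is w_k f_k(x) divided by Σ_j w_j f_j(x).
Evaluate each component's likelihood at the observed value:
  f_I = 0.833445
  f_II = 1.24335
  f_III = 0.0808208
  f_IV = 1.17132e-07
Multiply by the mixture weights:
  w_I·f_I = 0.34 × 0.833445 = 0.283371
  w_II·f_II = 0.07 × 1.24335 = 0.0870347
  w_III·f_III = 0.19 × 0.0808208 = 0.0153559
  w_IV·f_IV = 0.40 × 1.17132e-07 = 4.68527e-08
Evidence: 0.283371 + 0.0870347 + 0.0153559 + 4.68527e-08 = 0.385762
P(Regime II | data) ≈ 0.2256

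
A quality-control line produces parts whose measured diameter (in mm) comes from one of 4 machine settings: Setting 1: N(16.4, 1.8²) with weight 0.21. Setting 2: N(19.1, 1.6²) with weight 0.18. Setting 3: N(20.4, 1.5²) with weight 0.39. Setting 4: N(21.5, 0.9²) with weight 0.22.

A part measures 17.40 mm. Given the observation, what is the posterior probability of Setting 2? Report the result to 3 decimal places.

The responsibility of component k is w_k f_k(x) divided by Σ_j w_j f_j(x).
Evaluate each component's likelihood at the observed value:
  L_1 = 0.18994
  L_2 = 0.141792
  L_3 = 0.035994
  L_4 = 1.38099e-05
Prior × likelihood for each component:
  w_1·L_1 = 0.21 × 0.18994 = 0.0398874
  w_2·L_2 = 0.18 × 0.141792 = 0.0255225
  w_3·L_3 = 0.39 × 0.035994 = 0.0140377
  w_4·L_4 = 0.22 × 1.38099e-05 = 3.03819e-06
Evidence: 0.0398874 + 0.0255225 + 0.0140377 + 3.03819e-06 = 0.0794507
P(Setting 2 | data) ≈ 0.321

0.321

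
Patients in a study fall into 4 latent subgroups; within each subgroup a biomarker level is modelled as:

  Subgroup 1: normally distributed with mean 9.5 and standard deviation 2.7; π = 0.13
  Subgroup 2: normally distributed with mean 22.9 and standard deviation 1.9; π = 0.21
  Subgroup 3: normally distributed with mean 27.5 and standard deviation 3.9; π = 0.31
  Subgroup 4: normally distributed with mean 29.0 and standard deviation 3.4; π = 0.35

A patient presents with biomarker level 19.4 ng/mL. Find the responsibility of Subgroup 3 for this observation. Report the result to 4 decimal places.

The responsibility of component k is w_k f_k(x) divided by Σ_j w_j f_j(x).
Normal densities:
  L_1 = 0.000177878
  L_2 = 0.0384857
  L_3 = 0.0118347
  L_4 = 0.00217904
Weight by the priors:
  w_1·L_1 = 0.13 × 0.000177878 = 2.31241e-05
  w_2·L_2 = 0.21 × 0.0384857 = 0.008082
  w_3·L_3 = 0.31 × 0.0118347 = 0.00366876
  w_4·L_4 = 0.35 × 0.00217904 = 0.000762662
Marginal: 2.31241e-05 + 0.008082 + 0.00366876 + 0.000762662 = 0.0125365
Responsibility of Subgroup 3: 0.00366876 / 0.0125365 ≈ 0.2926

0.2926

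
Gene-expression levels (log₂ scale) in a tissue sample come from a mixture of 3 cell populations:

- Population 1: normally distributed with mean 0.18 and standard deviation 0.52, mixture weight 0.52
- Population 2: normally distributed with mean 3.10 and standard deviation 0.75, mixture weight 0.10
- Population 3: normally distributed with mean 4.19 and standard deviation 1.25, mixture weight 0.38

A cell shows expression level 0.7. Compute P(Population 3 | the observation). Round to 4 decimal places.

The responsibility of component k is w_k f_k(x) divided by Σ_j w_j f_j(x).
Normal densities:
  L_1 = 0.465328
  L_2 = 0.00317878
  L_3 = 0.0064756
Prior × likelihood for each component:
  w_1·L_1 = 0.52 × 0.465328 = 0.241971
  w_2·L_2 = 0.10 × 0.00317878 = 0.000317878
  w_3·L_3 = 0.38 × 0.0064756 = 0.00246073
Sum: 0.241971 + 0.000317878 + 0.00246073 = 0.244749
P(Population 3 | data) ≈ 0.0101

0.0101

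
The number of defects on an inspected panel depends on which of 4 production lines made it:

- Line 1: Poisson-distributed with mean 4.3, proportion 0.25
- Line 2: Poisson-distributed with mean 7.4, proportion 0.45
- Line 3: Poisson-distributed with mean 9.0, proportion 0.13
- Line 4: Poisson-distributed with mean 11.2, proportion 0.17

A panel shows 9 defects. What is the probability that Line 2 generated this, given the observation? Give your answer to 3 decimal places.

0.560

Apply Bayes' rule: the posterior for each component is proportional to its prior times its likelihood at x.
Poisson probabilities:
  f_1 = e^(−4.3)·4.3^9/9! = 0.0187926
  f_2 = e^(−7.4)·7.4^9/9! = 0.112084
  f_3 = e^(−9.0)·9.0^9/9! = 0.131756
  f_4 = e^(−11.2)·11.2^9/9! = 0.104496
Multiply by the mixture weights:
  π_1·f_1 = 0.25 × 0.0187926 = 0.00469815
  π_2·f_2 = 0.45 × 0.112084 = 0.0504378
  π_3·f_3 = 0.13 × 0.131756 = 0.0171282
  π_4·f_4 = 0.17 × 0.104496 = 0.0177644
Evidence: 0.00469815 + 0.0504378 + 0.0171282 + 0.0177644 = 0.0900285
Responsibility of Line 2: 0.0504378 / 0.0900285 ≈ 0.560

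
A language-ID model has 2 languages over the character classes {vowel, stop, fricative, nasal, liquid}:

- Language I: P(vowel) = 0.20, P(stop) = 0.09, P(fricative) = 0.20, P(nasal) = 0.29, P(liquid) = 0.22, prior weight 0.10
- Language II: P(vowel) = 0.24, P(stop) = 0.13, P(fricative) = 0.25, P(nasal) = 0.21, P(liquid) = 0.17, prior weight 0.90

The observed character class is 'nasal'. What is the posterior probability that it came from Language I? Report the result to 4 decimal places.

The responsibility of component k is π_k f_k(x) divided by Σ_j π_j f_j(x).
Categorical probabilities:
  p_I = 0.29
  p_II = 0.21
Weight by the priors:
  π_I·p_I = 0.10 × 0.29 = 0.029
  π_II·p_II = 0.90 × 0.21 = 0.189
Denominator: 0.029 + 0.189 = 0.218
P(Language I | 'nasal') = 0.029 / 0.218 ≈ 0.1330

0.1330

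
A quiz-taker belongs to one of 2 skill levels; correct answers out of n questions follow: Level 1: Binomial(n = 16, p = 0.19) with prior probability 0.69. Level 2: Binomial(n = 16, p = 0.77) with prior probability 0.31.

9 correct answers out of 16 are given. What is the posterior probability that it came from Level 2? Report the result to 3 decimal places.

The responsibility of component k is π_k f_k(x) divided by Σ_j π_j f_j(x).
Evaluate each component's likelihood at the observed value:
  f_1 = C(16,9)·0.19^9·0.81^7 = 11440·3.22688e-07·0.228768 = 0.000844508
  f_2 = C(16,9)·0.77^9·0.23^7 = 11440·0.0951517·3.40483e-05 = 0.0370627
Unnormalised posteriors:
  π_1·f_1 = 0.69 × 0.000844508 = 0.00058271
  π_2·f_2 = 0.31 × 0.0370627 = 0.0114894
Normaliser: 0.00058271 + 0.0114894 = 0.0120722
P(Level 2 | the observation) = 0.0114894 / 0.0120722 ≈ 0.952

0.952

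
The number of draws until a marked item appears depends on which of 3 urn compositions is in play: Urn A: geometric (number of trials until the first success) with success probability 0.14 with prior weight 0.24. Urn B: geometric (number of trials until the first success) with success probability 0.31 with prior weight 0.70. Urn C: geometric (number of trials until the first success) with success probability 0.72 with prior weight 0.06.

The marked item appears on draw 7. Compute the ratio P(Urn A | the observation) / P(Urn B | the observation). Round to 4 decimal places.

Posterior odds = (π_i f_i(x)) / (π_j f_j(x)); the normalising sum cancels.
Evaluate each component's likelihood at the observed value:
  L_A = 0.14·(1−0.14)^6 = 0.14·0.404567 = 0.0566394
  L_B = 0.31·(1−0.31)^6 = 0.31·0.107918 = 0.0334546
  L_C = 0.72·(1−0.72)^6 = 0.72·0.00048189 = 0.000346961
0.0135935 / 0.0234182 ≈ 0.5805

0.5805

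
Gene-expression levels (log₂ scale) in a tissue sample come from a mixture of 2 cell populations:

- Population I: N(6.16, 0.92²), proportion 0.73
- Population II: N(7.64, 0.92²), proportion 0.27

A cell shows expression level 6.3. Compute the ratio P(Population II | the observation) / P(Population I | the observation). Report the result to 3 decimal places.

0.130

Posterior odds = (π_i f_i(x)) / (π_j f_j(x)); the normalising sum cancels.
Normal densities:
  p_I = 0.428641
  p_II = 0.150125
0.0405338 / 0.312908 ≈ 0.130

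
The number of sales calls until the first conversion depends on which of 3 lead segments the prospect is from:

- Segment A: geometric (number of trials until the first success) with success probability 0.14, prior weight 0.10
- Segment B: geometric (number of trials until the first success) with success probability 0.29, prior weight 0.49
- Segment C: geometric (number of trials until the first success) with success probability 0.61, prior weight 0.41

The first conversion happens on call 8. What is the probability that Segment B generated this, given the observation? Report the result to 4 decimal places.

The responsibility of component k is P(Z=k) f_k(x) divided by Σ_j P(Z=j) f_j(x).
Evaluate each component's likelihood at the observed value:
  f_A = 0.14·(1−0.14)^7 = 0.14·0.347928 = 0.0487099
  f_B = 0.29·(1−0.29)^7 = 0.29·0.0909512 = 0.0263758
  f_C = 0.61·(1−0.61)^7 = 0.61·0.00137231 = 0.000837109
Multiply by the mixture weights:
  P(Z=A)·f_A = 0.10 × 0.0487099 = 0.00487099
  P(Z=B)·f_B = 0.49 × 0.0263758 = 0.0129242
  P(Z=C)·f_C = 0.41 × 0.000837109 = 0.000343215
Denominator: 0.00487099 + 0.0129242 + 0.000343215 = 0.0181384
So the posterior for Segment B is 0.0129242 / 0.0181384 ≈ 0.7125.

0.7125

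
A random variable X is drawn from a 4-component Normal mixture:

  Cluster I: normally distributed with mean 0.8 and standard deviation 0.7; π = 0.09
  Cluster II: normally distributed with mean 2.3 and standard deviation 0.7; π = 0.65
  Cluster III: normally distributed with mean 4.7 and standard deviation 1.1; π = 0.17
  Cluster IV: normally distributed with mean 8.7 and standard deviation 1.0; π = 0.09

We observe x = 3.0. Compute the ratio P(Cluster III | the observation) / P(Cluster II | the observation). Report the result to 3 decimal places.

0.083

Only the two components matter; the odds are (π_i f_i(x)) / (π_j f_j(x)).
Normal densities:
  f_I = (1/(0.7·√(2π)))·exp(−(3.0−0.8)²/(2·0.7²)) = 0.569918·exp(-4.93878) = 0.00408253
  f_II = (1/(0.7·√(2π)))·exp(−(3.0−2.3)²/(2·0.7²)) = 0.569918·exp(-0.50000) = 0.345672
  f_III = (1/(1.1·√(2π)))·exp(−(3.0−4.7)²/(2·1.1²)) = 0.362675·exp(-1.19421) = 0.109869
  f_IV = (1/(1.0·√(2π)))·exp(−(3.0−8.7)²/(2·1.0²)) = 0.398942·exp(-16.24500) = 3.51396e-08
0.0186778 / 0.224687 ≈ 0.083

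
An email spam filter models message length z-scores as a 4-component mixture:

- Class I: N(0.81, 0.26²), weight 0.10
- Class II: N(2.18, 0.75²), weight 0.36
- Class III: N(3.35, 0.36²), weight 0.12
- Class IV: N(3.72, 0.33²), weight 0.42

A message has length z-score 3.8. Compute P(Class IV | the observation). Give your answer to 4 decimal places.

0.8612

The responsibility of component k is P(Z=k) f_k(x) divided by Σ_j P(Z=j) f_j(x).
Normal densities:
  L_I = 2.9391e-29
  L_II = 0.0516091
  L_III = 0.507359
  L_IV = 1.17391
Multiply by the mixture weights:
  P(Z=I)·L_I = 0.10 × 2.9391e-29 = 2.9391e-30
  P(Z=II)·L_II = 0.36 × 0.0516091 = 0.0185793
  P(Z=III)·L_III = 0.12 × 0.507359 = 0.060883
  P(Z=IV)·L_IV = 0.42 × 1.17391 = 0.493042
Normaliser: 2.9391e-30 + 0.0185793 + 0.060883 + 0.493042 = 0.572504
So the posterior for Class IV is 0.493042 / 0.572504 ≈ 0.8612.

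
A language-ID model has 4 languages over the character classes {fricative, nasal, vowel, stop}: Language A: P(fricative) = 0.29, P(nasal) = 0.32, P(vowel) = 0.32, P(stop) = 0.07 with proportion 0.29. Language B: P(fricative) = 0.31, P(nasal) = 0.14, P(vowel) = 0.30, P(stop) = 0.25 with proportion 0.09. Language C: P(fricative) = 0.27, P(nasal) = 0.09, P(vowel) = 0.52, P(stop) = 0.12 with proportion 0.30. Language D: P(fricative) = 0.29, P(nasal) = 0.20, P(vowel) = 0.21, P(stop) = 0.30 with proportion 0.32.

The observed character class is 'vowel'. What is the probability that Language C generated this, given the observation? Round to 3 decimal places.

0.455

P(component k | x) = P(Z=k)·f_k(x) / marginal(x), where marginal(x) = Σ_j P(Z=j)·f_j(x).
Component likelihoods at x = 'vowel':
  L_A = 0.32
  L_B = 0.3
  L_C = 0.52
  L_D = 0.21
Multiply by the mixture weights:
  P(Z=A)·L_A = 0.29 × 0.32 = 0.0928
  P(Z=B)·L_B = 0.09 × 0.3 = 0.027
  P(Z=C)·L_C = 0.30 × 0.52 = 0.156
  P(Z=D)·L_D = 0.32 × 0.21 = 0.0672
Normaliser: 0.0928 + 0.027 + 0.156 + 0.0672 = 0.343
P(Language C | the observation) = 0.156 / 0.343 ≈ 0.455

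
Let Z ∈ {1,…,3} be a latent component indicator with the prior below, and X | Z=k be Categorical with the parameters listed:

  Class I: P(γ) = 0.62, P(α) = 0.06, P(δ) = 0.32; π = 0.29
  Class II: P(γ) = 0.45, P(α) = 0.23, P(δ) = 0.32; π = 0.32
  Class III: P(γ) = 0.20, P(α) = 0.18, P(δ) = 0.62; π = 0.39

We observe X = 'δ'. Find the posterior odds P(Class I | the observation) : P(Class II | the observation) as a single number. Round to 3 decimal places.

Posterior odds = (π_i f_i(x)) / (π_j f_j(x)); the normalising sum cancels.
Component likelihoods at x = 'δ':
  L_I = 0.32
  L_II = 0.32
  L_III = 0.62
Odds = (0.29/0.32) × (0.32/0.32) = 0.90625 × 1 ≈ 0.906

0.906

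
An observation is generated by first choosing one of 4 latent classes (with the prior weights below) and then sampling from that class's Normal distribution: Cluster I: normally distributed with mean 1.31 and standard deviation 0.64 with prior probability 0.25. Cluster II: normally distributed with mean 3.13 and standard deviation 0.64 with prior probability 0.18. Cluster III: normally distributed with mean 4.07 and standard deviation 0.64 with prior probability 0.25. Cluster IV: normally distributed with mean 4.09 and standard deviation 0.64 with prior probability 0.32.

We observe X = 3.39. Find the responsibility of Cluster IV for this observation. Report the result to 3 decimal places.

P(component k | x) = P(Z=k)·f_k(x) / marginal(x), where marginal(x) = Σ_j P(Z=j)·f_j(x).
Normal densities:
  p_I = (1/(0.64·√(2π)))·exp(−(3.39−1.31)²/(2·0.64²)) = 0.623347·exp(-5.28125) = 0.00317039
  p_II = (1/(0.64·√(2π)))·exp(−(3.39−3.13)²/(2·0.64²)) = 0.623347·exp(-0.08252) = 0.573974
  p_III = (1/(0.64·√(2π)))·exp(−(3.39−4.07)²/(2·0.64²)) = 0.623347·exp(-0.56445) = 0.35448
  p_IV = (1/(0.64·√(2π)))·exp(−(3.39−4.09)²/(2·0.64²)) = 0.623347·exp(-0.59814) = 0.342736
Unnormalised posteriors:
  P(Z=I)·p_I = 0.25 × 0.00317039 = 0.000792597
  P(Z=II)·p_II = 0.18 × 0.573974 = 0.103315
  P(Z=III)·p_III = 0.25 × 0.35448 = 0.0886199
  P(Z=IV)·p_IV = 0.32 × 0.342736 = 0.109675
Marginal: 0.000792597 + 0.103315 + 0.0886199 + 0.109675 = 0.302403
Responsibility of Cluster IV: 0.109675 / 0.302403 ≈ 0.363

0.363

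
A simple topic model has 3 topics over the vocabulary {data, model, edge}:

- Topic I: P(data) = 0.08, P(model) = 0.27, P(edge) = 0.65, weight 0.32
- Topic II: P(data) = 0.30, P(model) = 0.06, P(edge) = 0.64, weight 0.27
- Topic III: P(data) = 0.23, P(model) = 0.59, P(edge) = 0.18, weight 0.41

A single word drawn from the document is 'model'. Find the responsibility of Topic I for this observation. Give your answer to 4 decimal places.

Apply Bayes' rule: the posterior for each component is proportional to its prior times its likelihood at x.
Evaluate each component's likelihood at the observed value:
  p_I = 0.27
  p_II = 0.06
  p_III = 0.59
Weight by the priors:
  π_I·p_I = 0.32 × 0.27 = 0.0864
  π_II·p_II = 0.27 × 0.06 = 0.0162
  π_III·p_III = 0.41 × 0.59 = 0.2419
Evidence: 0.0864 + 0.0162 + 0.2419 = 0.3445
P(Topic I | the observation) ≈ 0.2508

0.2508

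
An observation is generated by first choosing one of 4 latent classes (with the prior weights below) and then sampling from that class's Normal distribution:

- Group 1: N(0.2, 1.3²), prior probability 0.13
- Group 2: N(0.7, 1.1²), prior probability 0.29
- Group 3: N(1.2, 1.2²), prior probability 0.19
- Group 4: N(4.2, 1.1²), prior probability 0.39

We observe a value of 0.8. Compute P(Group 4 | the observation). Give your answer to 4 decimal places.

0.0059

P(component k | x) = P(Z=k)·f_k(x) / marginal(x), where marginal(x) = Σ_j P(Z=j)·f_j(x).
Evaluate each component's likelihood at the observed value:
  L_1 = 0.275874
  L_2 = 0.361179
  L_3 = 0.314486
  L_4 = 0.0030546
Weight by the priors:
  P(Z=1)·L_1 = 0.13 × 0.275874 = 0.0358636
  P(Z=2)·L_2 = 0.29 × 0.361179 = 0.104742
  P(Z=3)·L_3 = 0.19 × 0.314486 = 0.0597523
  P(Z=4)·L_4 = 0.39 × 0.0030546 = 0.00119129
Marginal: 0.0358636 + 0.104742 + 0.0597523 + 0.00119129 = 0.201549
P(Group 4 | x) = 0.00119129 / 0.201549 ≈ 0.0059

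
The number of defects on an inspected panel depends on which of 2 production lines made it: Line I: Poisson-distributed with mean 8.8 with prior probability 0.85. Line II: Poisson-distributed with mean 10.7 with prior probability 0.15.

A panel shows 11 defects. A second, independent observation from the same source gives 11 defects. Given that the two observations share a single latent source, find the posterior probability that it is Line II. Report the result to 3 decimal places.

Posterior ∝ prior × likelihood, so P(k | x) ∝ π_k f_k(x); normalise over all components.
Since both observations come from the same component, the likelihood for component k is f_k(x₁)·f_k(x₂).
  f_I = [e^(−8.8)·8.8^11/11! = 0.092547] × [0.092547] = 0.00856494
  f_II = [e^(−10.7)·10.7^11/11! = 0.118882] × [0.118882] = 0.0141329
Multiply by the mixture weights:
  π_I·f_I = 0.85 × 0.00856494 = 0.0072802
  π_II·f_II = 0.15 × 0.0141329 = 0.00211993
Normaliser: 0.0072802 + 0.00211993 = 0.00940013
So the posterior for Line II is 0.00211993 / 0.00940013 ≈ 0.226.

0.226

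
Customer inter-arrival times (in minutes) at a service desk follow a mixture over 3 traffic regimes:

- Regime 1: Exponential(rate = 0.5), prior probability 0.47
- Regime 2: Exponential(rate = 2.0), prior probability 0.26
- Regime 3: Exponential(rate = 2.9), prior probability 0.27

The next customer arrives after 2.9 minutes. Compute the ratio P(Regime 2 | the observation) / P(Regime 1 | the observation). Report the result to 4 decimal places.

0.0286

Only the two components matter; the odds are (w_i f_i(x)) / (w_j f_j(x)).
Component likelihoods at x = 2.9 minutes:
  L_1 = 0.117285
  L_2 = 0.00605511
  L_3 = 0.000645627
Odds = (0.26/0.47) × (0.00605511/0.117285) = 0.553191 × 0.0516273 ≈ 0.0286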